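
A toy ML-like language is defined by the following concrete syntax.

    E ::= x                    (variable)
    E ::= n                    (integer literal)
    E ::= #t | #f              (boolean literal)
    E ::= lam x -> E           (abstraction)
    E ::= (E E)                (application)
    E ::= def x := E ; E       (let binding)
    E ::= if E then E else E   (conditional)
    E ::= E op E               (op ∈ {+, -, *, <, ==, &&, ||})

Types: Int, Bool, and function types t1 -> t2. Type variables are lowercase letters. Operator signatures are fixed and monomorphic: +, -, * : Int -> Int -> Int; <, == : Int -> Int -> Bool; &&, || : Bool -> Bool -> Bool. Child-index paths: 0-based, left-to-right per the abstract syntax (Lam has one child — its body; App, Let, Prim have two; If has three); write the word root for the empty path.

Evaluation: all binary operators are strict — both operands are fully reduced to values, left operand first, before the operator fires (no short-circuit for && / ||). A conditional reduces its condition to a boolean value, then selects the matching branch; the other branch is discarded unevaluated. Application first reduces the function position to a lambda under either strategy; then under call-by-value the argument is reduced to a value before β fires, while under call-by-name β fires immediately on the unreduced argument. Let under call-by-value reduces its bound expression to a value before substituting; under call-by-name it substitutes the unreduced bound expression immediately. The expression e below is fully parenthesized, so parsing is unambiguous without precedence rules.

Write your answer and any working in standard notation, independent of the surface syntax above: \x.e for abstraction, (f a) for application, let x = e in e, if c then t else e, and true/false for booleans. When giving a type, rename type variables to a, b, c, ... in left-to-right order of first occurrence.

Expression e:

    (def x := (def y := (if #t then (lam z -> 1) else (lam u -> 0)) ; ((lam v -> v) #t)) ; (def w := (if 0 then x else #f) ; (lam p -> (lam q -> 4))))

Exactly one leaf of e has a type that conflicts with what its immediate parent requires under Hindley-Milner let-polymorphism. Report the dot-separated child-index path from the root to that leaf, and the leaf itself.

Answer: 1.0.0 : 0

Derivation:
  unify Bool ~ Bool
\z._ : a -> Int
\u._ : b -> Int
  unify a -> Int ~ b -> Int
  unify a ~ b
  unify Int ~ Int
let y : forall. b -> Int
v : c
\v._ : c -> c
  unify c -> c ~ Bool -> d
  unify c ~ Bool
  unify Bool ~ d
_ _ : Bool
let x : Bool
  unify Int ~ Bool
  FAIL: mismatch Int ~ Bool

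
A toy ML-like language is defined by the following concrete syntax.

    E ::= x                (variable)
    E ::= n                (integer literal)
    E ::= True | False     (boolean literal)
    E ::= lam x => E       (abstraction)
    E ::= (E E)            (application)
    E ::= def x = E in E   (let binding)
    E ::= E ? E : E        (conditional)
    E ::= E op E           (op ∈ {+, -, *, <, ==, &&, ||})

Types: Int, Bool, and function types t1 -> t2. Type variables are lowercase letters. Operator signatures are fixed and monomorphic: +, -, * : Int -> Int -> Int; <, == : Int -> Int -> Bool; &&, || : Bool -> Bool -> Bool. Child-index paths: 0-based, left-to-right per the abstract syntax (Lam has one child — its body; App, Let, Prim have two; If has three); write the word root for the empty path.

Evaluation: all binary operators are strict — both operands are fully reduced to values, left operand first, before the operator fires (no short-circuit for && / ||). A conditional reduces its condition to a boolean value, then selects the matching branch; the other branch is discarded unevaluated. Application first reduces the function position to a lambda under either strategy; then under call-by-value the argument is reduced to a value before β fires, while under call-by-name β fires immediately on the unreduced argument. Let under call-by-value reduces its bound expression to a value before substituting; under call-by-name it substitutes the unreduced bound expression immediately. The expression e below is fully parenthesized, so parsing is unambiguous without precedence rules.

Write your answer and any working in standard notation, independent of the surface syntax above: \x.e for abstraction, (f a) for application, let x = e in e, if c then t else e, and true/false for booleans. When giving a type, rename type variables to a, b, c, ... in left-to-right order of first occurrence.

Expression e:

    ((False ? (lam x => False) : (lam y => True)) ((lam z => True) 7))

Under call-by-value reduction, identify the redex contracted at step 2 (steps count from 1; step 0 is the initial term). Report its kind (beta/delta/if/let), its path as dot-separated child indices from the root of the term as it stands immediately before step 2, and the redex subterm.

Answer: beta at 1 : ((\z.true) 7)

Working:
step 0: ((if false then (\x.false) else (\y.true)) ((\z.true) 7))
step 1: [if@0] ((\y.true) ((\z.true) 7))
step 2: [beta@1] ((\y.true) true)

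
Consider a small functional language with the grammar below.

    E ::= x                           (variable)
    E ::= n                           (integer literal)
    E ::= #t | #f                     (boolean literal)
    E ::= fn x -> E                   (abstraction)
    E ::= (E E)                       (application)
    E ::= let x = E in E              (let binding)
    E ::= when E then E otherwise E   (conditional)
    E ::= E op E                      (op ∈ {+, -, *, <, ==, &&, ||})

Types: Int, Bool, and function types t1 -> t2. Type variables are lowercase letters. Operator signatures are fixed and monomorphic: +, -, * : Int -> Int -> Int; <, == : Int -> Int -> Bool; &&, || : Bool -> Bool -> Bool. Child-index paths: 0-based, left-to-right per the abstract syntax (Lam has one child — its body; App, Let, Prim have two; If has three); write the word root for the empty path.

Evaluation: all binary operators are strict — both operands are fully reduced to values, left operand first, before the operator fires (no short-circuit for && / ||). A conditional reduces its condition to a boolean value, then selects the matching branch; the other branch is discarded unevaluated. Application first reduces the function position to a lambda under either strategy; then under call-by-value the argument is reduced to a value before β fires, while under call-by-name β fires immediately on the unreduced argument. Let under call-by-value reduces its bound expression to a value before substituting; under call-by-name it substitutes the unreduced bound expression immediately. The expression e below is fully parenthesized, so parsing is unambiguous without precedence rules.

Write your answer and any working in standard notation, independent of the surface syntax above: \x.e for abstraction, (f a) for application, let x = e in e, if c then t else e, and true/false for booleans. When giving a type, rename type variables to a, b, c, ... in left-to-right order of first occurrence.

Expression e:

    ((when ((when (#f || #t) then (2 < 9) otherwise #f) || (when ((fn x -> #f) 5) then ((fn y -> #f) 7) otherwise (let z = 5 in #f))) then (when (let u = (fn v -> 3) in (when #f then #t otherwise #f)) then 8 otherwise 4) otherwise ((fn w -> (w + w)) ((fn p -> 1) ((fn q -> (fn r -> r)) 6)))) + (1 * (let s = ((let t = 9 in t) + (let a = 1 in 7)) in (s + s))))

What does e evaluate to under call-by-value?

Trace:
step 0: ((if ((if (false || true) then (2 < 9) else false) || (if ((\x.false) 5) then ((\y.false) 7) else (let z = 5 in false))) then (if (let u = (\v.3) in (if false then true else false)) then 8 else 4) else ((\w.(w + w)) ((\p.1) ((\q.(\r.r)) 6)))) + (1 * (let s = ((let t = 9 in t) + (let a = 1 in 7)) in (s + s))))
step 1: [delta@0.0.0.0] ((if ((if true then (2 < 9) else false) || (if ((\x.false) 5) then ((\y.false) 7) else (let z = 5 in false))) then (if (let u = (\v.3) in (if false then true else false)) then 8 else 4) else ((\w.(w + w)) ((\p.1) ((\q.(\r.r)) 6)))) + (1 * (let s = ((let t = 9 in t) + (let a = 1 in 7)) in (s + s))))
step 2: [if@0.0.0] ((if ((2 < 9) || (if ((\x.false) 5) then ((\y.false) 7) else (let z = 5 in false))) then (if (let u = (\v.3) in (if false then true else false)) then 8 else 4) else ((\w.(w + w)) ((\p.1) ((\q.(\r.r)) 6)))) + (1 * (let s = ((let t = 9 in t) + (let a = 1 in 7)) in (s + s))))
step 3: [delta@0.0.0] ((if (true || (if ((\x.false) 5) then ((\y.false) 7) else (let z = 5 in false))) then (if (let u = (\v.3) in (if false then true else false)) then 8 else 4) else ((\w.(w + w)) ((\p.1) ((\q.(\r.r)) 6)))) + (1 * (let s = ((let t = 9 in t) + (let a = 1 in 7)) in (s + s))))
step 4: [beta@0.0.1.0] ((if (true || (if false then ((\y.false) 7) else (let z = 5 in false))) then (if (let u = (\v.3) in (if false then true else false)) then 8 else 4) else ((\w.(w + w)) ((\p.1) ((\q.(\r.r)) 6)))) + (1 * (let s = ((let t = 9 in t) + (let a = 1 in 7)) in (s + s))))
step 5: [if@0.0.1] ((if (true || (let z = 5 in false)) then (if (let u = (\v.3) in (if false then true else false)) then 8 else 4) else ((\w.(w + w)) ((\p.1) ((\q.(\r.r)) 6)))) + (1 * (let s = ((let t = 9 in t) + (let a = 1 in 7)) in (s + s))))
step 6: [let@0.0.1] ((if (true || false) then (if (let u = (\v.3) in (if false then true else false)) then 8 else 4) else ((\w.(w + w)) ((\p.1) ((\q.(\r.r)) 6)))) + (1 * (let s = ((let t = 9 in t) + (let a = 1 in 7)) in (s + s))))
step 7: [delta@0.0] ((if true then (if (let u = (\v.3) in (if false then true else false)) then 8 else 4) else ((\w.(w + w)) ((\p.1) ((\q.(\r.r)) 6)))) + (1 * (let s = ((let t = 9 in t) + (let a = 1 in 7)) in (s + s))))
step 8: [if@0] ((if (let u = (\v.3) in (if false then true else false)) then 8 else 4) + (1 * (let s = ((let t = 9 in t) + (let a = 1 in 7)) in (s + s))))
step 9: [let@0.0] ((if (if false then true else false) then 8 else 4) + (1 * (let s = ((let t = 9 in t) + (let a = 1 in 7)) in (s + s))))
step 10: [if@0.0] ((if false then 8 else 4) + (1 * (let s = ((let t = 9 in t) + (let a = 1 in 7)) in (s + s))))
step 11: [if@0] (4 + (1 * (let s = ((let t = 9 in t) + (let a = 1 in 7)) in (s + s))))
step 12: [let@1.1.0.0] (4 + (1 * (let s = (9 + (let a = 1 in 7)) in (s + s))))
step 13: [let@1.1.0.1] (4 + (1 * (let s = (9 + 7) in (s + s))))
step 14: [delta@1.1.0] (4 + (1 * (let s = 16 in (s + s))))
step 15: [let@1.1] (4 + (1 * (16 + 16)))
step 16: [delta@1.1] (4 + (1 * 32))
step 17: [delta@1] (4 + 32)
step 18: [delta@root] 36

Answer: 36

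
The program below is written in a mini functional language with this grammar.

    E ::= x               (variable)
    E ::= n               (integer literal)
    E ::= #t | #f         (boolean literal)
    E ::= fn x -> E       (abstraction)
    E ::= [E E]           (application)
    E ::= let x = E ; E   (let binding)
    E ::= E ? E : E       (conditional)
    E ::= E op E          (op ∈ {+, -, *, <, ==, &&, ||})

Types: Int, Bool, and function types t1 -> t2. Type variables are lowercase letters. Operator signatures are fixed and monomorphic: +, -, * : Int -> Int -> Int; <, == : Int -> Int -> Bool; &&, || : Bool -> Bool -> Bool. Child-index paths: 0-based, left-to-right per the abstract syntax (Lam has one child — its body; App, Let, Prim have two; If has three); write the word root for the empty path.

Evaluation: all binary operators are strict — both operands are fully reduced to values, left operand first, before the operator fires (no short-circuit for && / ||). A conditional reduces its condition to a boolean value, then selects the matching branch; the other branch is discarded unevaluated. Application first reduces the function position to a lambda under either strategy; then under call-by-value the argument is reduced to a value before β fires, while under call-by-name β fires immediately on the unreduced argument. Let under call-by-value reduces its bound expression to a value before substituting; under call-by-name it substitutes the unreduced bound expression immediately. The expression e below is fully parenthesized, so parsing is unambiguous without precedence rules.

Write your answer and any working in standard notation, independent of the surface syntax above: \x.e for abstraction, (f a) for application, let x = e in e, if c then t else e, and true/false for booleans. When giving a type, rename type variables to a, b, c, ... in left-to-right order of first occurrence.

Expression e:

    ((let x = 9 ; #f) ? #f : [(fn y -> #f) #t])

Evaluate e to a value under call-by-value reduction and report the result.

Answer: false

Working:
step 0: (if (let x = 9 in false) then false else ((\y.false) true))
step 1: [let@0] (if false then false else ((\y.false) true))
step 2: [if@root] ((\y.false) true)
step 3: [beta@root] false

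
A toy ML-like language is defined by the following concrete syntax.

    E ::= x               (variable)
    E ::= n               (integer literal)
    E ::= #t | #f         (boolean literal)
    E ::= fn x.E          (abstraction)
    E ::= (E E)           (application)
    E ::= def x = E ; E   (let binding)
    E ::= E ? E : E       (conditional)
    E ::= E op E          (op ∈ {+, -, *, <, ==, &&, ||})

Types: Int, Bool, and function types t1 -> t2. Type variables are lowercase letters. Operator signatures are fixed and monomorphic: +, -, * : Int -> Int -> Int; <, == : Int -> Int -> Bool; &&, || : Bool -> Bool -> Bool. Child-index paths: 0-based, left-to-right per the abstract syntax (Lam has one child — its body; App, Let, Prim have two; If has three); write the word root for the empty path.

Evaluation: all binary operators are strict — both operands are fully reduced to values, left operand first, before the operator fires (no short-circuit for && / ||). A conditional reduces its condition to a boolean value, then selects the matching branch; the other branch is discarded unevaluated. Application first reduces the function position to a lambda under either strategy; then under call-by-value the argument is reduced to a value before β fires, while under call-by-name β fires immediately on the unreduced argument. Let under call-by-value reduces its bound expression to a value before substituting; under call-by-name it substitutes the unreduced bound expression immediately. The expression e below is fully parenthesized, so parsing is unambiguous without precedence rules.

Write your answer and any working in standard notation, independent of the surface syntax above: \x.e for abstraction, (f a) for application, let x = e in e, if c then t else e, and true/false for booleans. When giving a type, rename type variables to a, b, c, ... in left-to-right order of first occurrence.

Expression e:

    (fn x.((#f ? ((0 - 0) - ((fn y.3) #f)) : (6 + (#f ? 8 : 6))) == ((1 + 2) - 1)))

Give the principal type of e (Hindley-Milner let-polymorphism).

Answer: a -> Bool

Derivation:
  unify Bool ~ Bool
  unify Int ~ Int
  unify Int ~ Int
  unify Int ~ Int
\y._ : b -> Int
  unify b -> Int ~ Bool -> c
  unify b ~ Bool
  unify Int ~ c
_ _ : Int
  unify Int ~ Int
  unify Int ~ Int
  unify Bool ~ Bool
  unify Int ~ Int
  unify Int ~ Int
  unify Int ~ Int
  unify Int ~ Int
  unify Int ~ Int
  unify Int ~ Int
  unify Int ~ Int
  unify Int ~ Int
  unify Int ~ Int
\x._ : a -> Bool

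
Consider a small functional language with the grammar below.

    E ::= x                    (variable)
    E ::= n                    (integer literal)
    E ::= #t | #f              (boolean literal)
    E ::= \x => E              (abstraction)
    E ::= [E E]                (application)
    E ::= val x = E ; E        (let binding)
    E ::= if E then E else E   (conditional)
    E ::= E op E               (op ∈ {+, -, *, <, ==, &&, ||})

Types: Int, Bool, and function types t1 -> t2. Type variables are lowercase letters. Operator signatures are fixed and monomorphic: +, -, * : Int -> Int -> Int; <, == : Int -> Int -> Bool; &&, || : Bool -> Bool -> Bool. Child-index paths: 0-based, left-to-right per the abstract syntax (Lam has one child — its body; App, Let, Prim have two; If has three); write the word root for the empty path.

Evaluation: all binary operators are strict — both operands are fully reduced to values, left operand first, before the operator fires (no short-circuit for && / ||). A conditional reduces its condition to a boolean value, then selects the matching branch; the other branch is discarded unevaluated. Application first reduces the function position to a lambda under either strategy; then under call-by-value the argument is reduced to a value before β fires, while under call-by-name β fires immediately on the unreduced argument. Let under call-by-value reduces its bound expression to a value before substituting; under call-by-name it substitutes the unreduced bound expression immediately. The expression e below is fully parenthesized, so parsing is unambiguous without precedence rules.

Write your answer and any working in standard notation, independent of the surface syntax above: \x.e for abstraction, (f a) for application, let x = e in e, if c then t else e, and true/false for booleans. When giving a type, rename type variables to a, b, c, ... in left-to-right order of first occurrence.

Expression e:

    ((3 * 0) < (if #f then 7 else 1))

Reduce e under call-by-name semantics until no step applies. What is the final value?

Derivation:
step 0: ((3 * 0) < (if false then 7 else 1))
step 1: [delta@0] (0 < (if false then 7 else 1))
step 2: [if@1] (0 < 1)
step 3: [delta@root] true

Answer: true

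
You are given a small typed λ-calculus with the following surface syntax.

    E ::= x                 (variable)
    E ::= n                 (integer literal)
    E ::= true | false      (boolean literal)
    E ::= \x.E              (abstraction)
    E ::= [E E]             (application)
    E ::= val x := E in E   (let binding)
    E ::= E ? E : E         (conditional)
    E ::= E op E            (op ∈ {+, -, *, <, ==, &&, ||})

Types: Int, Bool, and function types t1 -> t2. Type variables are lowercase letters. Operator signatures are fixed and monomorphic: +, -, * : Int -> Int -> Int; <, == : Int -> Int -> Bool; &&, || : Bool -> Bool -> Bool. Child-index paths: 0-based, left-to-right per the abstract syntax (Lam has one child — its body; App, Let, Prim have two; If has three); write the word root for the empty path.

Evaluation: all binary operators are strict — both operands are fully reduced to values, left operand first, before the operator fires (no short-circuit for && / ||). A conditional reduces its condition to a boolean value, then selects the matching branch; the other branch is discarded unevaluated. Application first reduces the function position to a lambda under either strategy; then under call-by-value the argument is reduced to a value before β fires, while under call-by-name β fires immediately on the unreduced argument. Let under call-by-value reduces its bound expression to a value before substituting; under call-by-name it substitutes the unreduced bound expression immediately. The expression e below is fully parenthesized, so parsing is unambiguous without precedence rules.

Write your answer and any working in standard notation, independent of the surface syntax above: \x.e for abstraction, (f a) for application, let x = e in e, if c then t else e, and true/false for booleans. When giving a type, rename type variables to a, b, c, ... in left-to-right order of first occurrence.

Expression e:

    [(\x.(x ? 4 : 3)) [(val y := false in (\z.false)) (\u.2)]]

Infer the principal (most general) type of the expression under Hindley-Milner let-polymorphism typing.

Derivation:
x : a
  unify a ~ Bool
  unify Int ~ Int
\x._ : Bool -> Int
let y : Bool
\z._ : b -> Bool
\u._ : c -> Int
  unify b -> Bool ~ (c -> Int) -> d
  unify b ~ c -> Int
  unify Bool ~ d
_ _ : Bool
  unify Bool -> Int ~ Bool -> e
  unify Bool ~ Bool
  unify Int ~ e
_ _ : Int

Answer: Int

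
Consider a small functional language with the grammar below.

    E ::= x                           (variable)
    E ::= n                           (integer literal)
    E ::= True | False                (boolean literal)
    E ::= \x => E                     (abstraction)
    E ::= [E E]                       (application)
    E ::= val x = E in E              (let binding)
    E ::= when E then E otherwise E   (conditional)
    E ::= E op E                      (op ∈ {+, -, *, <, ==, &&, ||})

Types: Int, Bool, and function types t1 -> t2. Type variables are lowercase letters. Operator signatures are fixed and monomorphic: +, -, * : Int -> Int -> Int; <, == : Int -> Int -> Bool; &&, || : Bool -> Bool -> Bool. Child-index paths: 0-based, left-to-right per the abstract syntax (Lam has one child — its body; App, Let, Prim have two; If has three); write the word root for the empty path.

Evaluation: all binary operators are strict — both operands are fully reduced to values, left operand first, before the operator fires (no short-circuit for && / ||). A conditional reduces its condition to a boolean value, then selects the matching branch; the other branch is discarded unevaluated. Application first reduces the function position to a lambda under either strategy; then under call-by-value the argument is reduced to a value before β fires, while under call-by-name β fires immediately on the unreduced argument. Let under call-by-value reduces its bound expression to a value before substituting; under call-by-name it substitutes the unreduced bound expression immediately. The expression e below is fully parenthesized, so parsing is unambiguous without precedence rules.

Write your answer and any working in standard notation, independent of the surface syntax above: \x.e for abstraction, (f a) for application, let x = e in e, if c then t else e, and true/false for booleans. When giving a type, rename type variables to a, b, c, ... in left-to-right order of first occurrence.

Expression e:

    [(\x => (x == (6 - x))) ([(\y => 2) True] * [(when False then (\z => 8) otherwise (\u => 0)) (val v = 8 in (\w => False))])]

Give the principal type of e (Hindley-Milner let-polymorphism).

Answer: Bool

Trace:
x : a
  unify a ~ Int
  unify Int ~ Int
x : Int
  unify Int ~ Int
  unify Int ~ Int
\x._ : Int -> Bool
\y._ : b -> Int
  unify b -> Int ~ Bool -> c
  unify b ~ Bool
  unify Int ~ c
_ _ : Int
  unify Int ~ Int
  unify Bool ~ Bool
\z._ : d -> Int
\u._ : e -> Int
  unify d -> Int ~ e -> Int
  unify d ~ e
  unify Int ~ Int
let v : Int
\w._ : f -> Bool
  unify e -> Int ~ (f -> Bool) -> g
  unify e ~ f -> Bool
  unify Int ~ g
_ _ : Int
  unify Int ~ Int
  unify Int -> Bool ~ Int -> h
  unify Int ~ Int
  unify Bool ~ h
_ _ : Bool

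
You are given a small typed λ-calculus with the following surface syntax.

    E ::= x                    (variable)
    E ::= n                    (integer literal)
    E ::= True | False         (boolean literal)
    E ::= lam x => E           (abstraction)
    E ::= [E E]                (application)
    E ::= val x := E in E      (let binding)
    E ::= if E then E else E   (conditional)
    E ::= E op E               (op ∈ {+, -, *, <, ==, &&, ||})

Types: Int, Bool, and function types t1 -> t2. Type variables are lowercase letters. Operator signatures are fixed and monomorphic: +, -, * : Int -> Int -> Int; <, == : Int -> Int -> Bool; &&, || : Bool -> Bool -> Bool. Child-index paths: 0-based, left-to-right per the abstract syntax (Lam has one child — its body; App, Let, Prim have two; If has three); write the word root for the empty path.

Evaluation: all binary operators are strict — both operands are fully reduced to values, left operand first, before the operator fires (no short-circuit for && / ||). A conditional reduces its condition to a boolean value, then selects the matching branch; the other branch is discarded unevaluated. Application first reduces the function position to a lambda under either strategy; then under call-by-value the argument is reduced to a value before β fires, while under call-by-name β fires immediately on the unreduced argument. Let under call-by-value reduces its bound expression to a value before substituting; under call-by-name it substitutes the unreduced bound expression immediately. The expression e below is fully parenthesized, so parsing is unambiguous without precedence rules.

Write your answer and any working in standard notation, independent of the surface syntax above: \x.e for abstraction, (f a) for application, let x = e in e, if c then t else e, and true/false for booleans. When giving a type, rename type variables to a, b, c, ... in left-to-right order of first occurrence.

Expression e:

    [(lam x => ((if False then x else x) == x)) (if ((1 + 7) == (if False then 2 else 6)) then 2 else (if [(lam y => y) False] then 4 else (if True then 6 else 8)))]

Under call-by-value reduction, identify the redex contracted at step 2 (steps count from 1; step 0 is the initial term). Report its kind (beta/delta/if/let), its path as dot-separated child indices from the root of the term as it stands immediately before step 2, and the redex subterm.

Answer: if at 1.0.1 : (if false then 2 else 6)

Working:
step 0: ((\x.((if false then x else x) == x)) (if ((1 + 7) == (if false then 2 else 6)) then 2 else (if ((\y.y) false) then 4 else (if true then 6 else 8))))
step 1: [delta@1.0.0] ((\x.((if false then x else x) == x)) (if (8 == (if false then 2 else 6)) then 2 else (if ((\y.y) false) then 4 else (if true then 6 else 8))))
step 2: [if@1.0.1] ((\x.((if false then x else x) == x)) (if (8 == 6) then 2 else (if ((\y.y) false) then 4 else (if true then 6 else 8))))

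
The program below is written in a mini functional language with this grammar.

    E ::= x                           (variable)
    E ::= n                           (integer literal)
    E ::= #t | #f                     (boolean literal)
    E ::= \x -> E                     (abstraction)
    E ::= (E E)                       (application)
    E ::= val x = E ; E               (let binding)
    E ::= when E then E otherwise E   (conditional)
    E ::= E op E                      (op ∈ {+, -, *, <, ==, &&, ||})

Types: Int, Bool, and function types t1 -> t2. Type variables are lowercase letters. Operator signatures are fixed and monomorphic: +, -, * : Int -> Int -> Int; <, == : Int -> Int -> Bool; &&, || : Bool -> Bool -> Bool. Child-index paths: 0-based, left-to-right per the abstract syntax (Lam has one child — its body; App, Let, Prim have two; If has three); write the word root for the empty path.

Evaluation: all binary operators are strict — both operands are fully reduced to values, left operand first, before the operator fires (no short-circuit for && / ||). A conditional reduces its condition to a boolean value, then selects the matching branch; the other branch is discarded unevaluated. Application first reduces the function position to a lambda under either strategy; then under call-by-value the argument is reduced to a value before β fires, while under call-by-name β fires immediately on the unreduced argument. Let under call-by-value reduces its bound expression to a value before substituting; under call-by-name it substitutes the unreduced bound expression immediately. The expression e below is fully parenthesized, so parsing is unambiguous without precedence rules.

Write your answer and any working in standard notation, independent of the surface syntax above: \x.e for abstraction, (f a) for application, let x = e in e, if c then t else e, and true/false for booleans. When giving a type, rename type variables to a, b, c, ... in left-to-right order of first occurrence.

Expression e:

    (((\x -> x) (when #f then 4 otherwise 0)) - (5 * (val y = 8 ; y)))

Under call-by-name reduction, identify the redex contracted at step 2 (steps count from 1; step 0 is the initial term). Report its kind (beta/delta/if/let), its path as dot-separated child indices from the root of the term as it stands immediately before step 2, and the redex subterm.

Answer: if at 0 : (if false then 4 else 0)

Trace:
step 0: (((\x.x) (if false then 4 else 0)) - (5 * (let y = 8 in y)))
step 1: [beta@0] ((if false then 4 else 0) - (5 * (let y = 8 in y)))
step 2: [if@0] (0 - (5 * (let y = 8 in y)))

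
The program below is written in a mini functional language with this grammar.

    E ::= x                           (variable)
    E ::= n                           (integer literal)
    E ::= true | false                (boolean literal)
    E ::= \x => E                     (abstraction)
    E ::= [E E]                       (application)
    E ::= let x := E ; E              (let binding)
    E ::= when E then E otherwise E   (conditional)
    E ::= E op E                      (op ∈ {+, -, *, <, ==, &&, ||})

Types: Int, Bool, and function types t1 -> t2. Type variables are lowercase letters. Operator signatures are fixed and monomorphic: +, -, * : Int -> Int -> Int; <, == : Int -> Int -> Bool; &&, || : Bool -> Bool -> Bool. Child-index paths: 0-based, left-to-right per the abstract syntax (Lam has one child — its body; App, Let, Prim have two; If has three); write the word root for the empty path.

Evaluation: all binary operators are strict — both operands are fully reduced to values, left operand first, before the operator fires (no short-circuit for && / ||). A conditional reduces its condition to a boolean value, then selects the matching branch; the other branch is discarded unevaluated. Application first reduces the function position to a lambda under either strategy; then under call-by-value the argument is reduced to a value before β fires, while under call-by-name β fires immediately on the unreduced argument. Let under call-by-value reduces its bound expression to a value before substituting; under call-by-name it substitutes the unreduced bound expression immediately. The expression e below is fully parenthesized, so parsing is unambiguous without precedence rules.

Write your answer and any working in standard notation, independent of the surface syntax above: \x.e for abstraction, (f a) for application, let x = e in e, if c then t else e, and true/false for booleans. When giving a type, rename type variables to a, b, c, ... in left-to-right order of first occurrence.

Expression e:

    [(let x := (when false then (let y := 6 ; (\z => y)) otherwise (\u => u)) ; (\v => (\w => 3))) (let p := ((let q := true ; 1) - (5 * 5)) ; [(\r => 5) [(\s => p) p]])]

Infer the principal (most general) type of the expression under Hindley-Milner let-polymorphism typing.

Answer: a -> Int

Derivation:
  unify Bool ~ Bool
let y : Int
y : Int
\z._ : a -> Int
u : b
\u._ : b -> b
  unify a -> Int ~ b -> b
  unify a ~ b
  unify Int ~ b
let x : Int -> Int
\w._ : d -> Int
\v._ : c -> d -> Int
let q : Bool
  unify Int ~ Int
  unify Int ~ Int
  unify Int ~ Int
  unify Int ~ Int
let p : Int
\r._ : e -> Int
p : Int
\s._ : f -> Int
p : Int
  unify f -> Int ~ Int -> g
  unify f ~ Int
  unify Int ~ g
_ _ : Int
  unify e -> Int ~ Int -> h
  unify e ~ Int
  unify Int ~ h
_ _ : Int
  unify c -> d -> Int ~ Int -> i
  unify c ~ Int
  unify d -> Int ~ i
_ _ : d -> Int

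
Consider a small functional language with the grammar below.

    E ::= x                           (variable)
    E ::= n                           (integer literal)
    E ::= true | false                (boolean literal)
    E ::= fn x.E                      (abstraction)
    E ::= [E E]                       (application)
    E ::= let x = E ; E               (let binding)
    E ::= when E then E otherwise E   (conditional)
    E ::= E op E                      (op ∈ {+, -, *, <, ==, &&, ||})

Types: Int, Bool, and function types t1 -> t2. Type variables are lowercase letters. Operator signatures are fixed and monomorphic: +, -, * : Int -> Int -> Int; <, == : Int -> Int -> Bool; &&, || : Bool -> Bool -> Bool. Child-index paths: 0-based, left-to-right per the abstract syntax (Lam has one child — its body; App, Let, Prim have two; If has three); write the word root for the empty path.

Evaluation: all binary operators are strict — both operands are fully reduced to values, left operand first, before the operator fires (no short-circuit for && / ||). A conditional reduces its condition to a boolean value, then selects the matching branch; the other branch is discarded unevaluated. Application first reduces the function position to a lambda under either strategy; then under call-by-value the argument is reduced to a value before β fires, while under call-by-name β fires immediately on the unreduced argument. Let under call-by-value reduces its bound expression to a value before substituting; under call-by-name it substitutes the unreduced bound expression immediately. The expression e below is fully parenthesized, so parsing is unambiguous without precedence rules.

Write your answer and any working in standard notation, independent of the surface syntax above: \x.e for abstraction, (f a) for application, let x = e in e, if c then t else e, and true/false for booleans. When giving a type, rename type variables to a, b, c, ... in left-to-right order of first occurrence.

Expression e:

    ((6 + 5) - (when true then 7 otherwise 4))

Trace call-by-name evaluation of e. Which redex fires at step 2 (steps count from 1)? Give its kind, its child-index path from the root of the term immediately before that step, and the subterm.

Answer: if at 1 : (if true then 7 else 4)

Trace:
step 0: ((6 + 5) - (if true then 7 else 4))
step 1: [delta@0] (11 - (if true then 7 else 4))
step 2: [if@1] (11 - 7)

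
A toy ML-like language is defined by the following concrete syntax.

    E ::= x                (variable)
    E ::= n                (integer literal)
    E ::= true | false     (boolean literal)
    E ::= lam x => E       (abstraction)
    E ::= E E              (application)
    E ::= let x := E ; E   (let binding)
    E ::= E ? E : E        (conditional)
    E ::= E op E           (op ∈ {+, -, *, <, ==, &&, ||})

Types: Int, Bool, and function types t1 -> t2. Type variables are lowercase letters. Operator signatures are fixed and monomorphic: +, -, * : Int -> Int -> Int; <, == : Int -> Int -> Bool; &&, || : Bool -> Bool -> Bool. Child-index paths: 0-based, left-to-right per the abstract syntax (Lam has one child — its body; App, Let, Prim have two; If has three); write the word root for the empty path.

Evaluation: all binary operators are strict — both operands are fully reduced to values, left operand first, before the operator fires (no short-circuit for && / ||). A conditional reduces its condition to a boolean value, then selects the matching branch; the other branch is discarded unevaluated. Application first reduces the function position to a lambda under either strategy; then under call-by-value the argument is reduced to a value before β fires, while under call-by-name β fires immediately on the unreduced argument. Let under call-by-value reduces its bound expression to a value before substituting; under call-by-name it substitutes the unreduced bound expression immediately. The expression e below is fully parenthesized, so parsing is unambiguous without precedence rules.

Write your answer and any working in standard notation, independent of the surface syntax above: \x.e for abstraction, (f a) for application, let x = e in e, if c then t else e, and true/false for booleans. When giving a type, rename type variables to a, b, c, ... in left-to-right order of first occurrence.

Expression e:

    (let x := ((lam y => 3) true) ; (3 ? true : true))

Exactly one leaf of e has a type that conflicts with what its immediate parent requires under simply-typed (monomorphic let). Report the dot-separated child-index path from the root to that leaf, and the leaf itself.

Answer: 1.0 : 3

Trace:
\y._ : a -> Int
  unify a -> Int ~ Bool -> b
  unify a ~ Bool
  unify Int ~ b
_ _ : Int
let x : Int
  unify Int ~ Bool
  FAIL: mismatch Int ~ Bool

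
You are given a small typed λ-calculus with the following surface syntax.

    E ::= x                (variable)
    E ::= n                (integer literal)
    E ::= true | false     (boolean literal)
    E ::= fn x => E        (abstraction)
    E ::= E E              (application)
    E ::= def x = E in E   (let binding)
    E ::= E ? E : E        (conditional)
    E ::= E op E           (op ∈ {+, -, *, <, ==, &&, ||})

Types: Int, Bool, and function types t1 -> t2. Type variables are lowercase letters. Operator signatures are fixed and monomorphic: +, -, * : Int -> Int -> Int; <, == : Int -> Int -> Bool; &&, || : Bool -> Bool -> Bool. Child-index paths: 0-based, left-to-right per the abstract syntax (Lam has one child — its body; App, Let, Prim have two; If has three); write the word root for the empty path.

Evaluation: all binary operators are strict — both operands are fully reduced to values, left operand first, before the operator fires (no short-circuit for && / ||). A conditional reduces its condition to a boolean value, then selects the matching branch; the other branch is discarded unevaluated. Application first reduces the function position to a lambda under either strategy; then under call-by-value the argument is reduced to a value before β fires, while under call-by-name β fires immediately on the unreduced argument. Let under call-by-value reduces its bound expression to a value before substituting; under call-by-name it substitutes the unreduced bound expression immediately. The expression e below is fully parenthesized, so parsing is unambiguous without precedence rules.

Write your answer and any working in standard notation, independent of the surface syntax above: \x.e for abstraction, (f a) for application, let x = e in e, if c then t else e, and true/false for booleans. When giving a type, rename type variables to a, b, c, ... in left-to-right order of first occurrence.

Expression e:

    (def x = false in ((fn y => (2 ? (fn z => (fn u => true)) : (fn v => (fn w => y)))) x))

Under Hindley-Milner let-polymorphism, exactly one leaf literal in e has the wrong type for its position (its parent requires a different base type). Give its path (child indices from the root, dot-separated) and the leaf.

Working:
let x : Bool
  unify Int ~ Bool
  FAIL: mismatch Int ~ Bool

Answer: 1.0.0.0 : 2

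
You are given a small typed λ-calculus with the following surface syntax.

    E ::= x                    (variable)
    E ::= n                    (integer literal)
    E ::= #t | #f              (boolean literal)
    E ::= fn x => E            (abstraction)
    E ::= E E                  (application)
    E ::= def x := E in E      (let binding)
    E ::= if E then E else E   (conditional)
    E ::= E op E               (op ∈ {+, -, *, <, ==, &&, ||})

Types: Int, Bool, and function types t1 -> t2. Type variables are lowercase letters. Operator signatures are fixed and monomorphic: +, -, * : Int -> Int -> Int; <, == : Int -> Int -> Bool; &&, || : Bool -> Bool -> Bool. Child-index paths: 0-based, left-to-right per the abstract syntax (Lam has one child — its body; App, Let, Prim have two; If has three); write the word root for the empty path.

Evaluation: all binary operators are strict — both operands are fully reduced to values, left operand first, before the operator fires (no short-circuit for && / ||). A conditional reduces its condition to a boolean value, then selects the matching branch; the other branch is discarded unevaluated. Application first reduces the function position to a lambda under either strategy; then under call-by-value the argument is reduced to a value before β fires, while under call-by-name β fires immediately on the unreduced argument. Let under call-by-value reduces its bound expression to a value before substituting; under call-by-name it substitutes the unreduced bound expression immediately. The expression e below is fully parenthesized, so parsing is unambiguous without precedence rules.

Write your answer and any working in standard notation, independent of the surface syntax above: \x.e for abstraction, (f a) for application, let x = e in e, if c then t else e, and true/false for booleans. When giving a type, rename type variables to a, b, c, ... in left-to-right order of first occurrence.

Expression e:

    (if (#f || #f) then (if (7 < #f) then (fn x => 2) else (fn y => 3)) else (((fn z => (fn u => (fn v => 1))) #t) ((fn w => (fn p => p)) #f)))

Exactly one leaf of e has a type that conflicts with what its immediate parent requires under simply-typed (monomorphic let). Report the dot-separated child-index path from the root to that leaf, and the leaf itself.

Working:
  unify Bool ~ Bool
  unify Bool ~ Bool
  unify Bool ~ Bool
  unify Int ~ Int
  unify Bool ~ Int
  FAIL: mismatch Bool ~ Int

Answer: 1.0.1 : false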